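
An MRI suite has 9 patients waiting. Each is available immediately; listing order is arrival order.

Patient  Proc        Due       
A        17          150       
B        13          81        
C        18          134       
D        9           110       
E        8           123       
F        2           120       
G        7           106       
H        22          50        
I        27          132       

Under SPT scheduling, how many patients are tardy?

SPT (increasing processing time): F G E D B A C H I.
F: 0→2, due 120, tardiness 0
G: 2→9, due 106, tardiness 0
E: 9→17, due 123, tardiness 0
D: 17→26, due 110, tardiness 0
B: 26→39, due 81, tardiness 0
A: 39→56, due 150, tardiness 0
C: 56→74, due 134, tardiness 0
H: 74→96, due 50, tardiness 46
I: 96→123, due 132, tardiness 0
Late patients: 1.

1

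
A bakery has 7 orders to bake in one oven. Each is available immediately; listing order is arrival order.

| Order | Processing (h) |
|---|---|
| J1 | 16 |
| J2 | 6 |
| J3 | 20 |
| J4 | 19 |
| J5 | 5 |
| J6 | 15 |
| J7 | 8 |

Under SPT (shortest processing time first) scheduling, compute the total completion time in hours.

277

SPT (increasing processing time): J5 J2 J7 J6 J1 J4 J3.
J5: 0→5
J2: 5→11
J7: 11→19
J6: 19→34
J1: 34→50
J4: 50→69
J3: 69→89
Sum = 5+11+19+34+50+69+89 = 277.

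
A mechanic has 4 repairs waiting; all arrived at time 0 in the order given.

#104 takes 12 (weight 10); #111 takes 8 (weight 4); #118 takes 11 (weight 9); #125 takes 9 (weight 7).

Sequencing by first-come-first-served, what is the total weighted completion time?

759

FIFO (arrival order): #104 #111 #118 #125.
#104: finishes 12, weight 10, w·C = 120
#111: finishes 20, weight 4, w·C = 80
#118: finishes 31, weight 9, w·C = 279
#125: finishes 40, weight 7, w·C = 280
Sum = 120+80+279+280 = 759.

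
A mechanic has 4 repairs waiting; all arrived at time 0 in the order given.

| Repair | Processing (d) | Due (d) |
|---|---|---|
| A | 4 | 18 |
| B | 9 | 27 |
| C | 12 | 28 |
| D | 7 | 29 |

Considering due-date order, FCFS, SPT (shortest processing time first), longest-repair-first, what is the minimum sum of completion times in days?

EDD (increasing due date): A B C D.
A: 0→4
B: 4→13
C: 13→25
D: 25→32
Sum = 4+13+25+32 = 74.
FIFO (arrival order): A B C D.
A: 0→4
B: 4→13
C: 13→25
D: 25→32
Sum = 4+13+25+32 = 74.
SPT (increasing processing time): A D B C.
A: 0→4
D: 4→11
B: 11→20
C: 20→32
Sum = 4+11+20+32 = 67.
LPT (decreasing processing time): C B D A.
C: 0→12
B: 12→21
D: 21→28
A: 28→32
Sum = 12+21+28+32 = 93.
EDD 74, FIFO 74, SPT 67, LPT 93 → minimum 67.

67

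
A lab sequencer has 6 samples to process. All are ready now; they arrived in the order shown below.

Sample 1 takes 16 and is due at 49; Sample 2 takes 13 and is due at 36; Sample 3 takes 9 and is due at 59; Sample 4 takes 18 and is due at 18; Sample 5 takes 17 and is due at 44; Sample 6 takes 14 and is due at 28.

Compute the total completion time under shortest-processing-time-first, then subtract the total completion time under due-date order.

SPT (increasing processing time): Sample 3 Sample 2 Sample 6 Sample 1 Sample 5 Sample 4.
Sample 3: 0→9
Sample 2: 9→22
Sample 6: 22→36
Sample 1: 36→52
Sample 5: 52→69
Sample 4: 69→87
Sum = 9+22+36+52+69+87 = 275.
EDD (increasing due date): Sample 4 Sample 6 Sample 2 Sample 5 Sample 1 Sample 3.
Sample 4: 0→18
Sample 6: 18→32
Sample 2: 32→45
Sample 5: 45→62
Sample 1: 62→78
Sample 3: 78→87
Sum = 18+32+45+62+78+87 = 322.
Difference = 275 − 322 = -47.

-47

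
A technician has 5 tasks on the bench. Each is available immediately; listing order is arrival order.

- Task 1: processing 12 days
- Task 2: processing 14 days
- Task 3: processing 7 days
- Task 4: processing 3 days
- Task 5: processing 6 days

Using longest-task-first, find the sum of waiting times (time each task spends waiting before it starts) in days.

112

LPT (decreasing processing time): Task 2 Task 1 Task 3 Task 5 Task 4.
Task 2: waits 0, runs 0→14
Task 1: waits 14, runs 14→26
Task 3: waits 26, runs 26→33
Task 5: waits 33, runs 33→39
Task 4: waits 39, runs 39→42
Sum = 0+14+26+33+39 = 112.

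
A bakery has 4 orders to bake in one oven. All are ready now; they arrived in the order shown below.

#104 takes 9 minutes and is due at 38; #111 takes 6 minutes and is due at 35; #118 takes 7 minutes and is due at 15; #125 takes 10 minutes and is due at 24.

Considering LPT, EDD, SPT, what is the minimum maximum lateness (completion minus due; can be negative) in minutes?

-6

LPT (decreasing processing time): #125 #104 #118 #111.
#125: 0→10, due 24, lateness -14
#104: 10→19, due 38, lateness -19
#118: 19→26, due 15, lateness 11
#111: 26→32, due 35, lateness -3
Maximum = 11.
EDD (increasing due date): #118 #125 #111 #104.
#118: 0→7, due 15, lateness -8
#125: 7→17, due 24, lateness -7
#111: 17→23, due 35, lateness -12
#104: 23→32, due 38, lateness -6
Maximum = -6.
SPT (increasing processing time): #111 #118 #104 #125.
#111: 0→6, due 35, lateness -29
#118: 6→13, due 15, lateness -2
#104: 13→22, due 38, lateness -16
#125: 22→32, due 24, lateness 8
Maximum = 8.
LPT 11, EDD -6, SPT 8 → minimum -6.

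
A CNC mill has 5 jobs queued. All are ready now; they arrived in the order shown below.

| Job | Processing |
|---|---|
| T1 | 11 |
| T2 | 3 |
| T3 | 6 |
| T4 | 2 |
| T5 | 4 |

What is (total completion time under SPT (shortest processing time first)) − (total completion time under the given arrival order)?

-36

SPT (increasing processing time): T4 T2 T5 T3 T1.
T4: 0→2
T2: 2→5
T5: 5→9
T3: 9→15
T1: 15→26
Sum = 2+5+9+15+26 = 57.
FIFO (arrival order): T1 T2 T3 T4 T5.
T1: 0→11
T2: 11→14
T3: 14→20
T4: 20→22
T5: 22→26
Sum = 11+14+20+22+26 = 93.
Difference = 57 − 93 = -36.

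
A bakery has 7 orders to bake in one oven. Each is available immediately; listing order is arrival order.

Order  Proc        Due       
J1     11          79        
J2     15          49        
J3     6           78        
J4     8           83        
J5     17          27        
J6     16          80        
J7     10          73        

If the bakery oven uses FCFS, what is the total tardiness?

40

FIFO (arrival order): J1 J2 J3 J4 J5 J6 J7.
J1: 0→11, due 79, tardiness 0
J2: 11→26, due 49, tardiness 0
J3: 26→32, due 78, tardiness 0
J4: 32→40, due 83, tardiness 0
J5: 40→57, due 27, tardiness 30
J6: 57→73, due 80, tardiness 0
J7: 73→83, due 73, tardiness 10
Sum = 0+0+0+0+30+0+10 = 40.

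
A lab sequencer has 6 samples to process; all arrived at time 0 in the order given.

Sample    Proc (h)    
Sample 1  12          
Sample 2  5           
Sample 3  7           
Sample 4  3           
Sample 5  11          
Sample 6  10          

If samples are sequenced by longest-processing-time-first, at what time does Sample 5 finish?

23

LPT (decreasing processing time): Sample 1 Sample 5 Sample 6 Sample 3 Sample 2 Sample 4.
Sample 1: 0→12
Sample 5: 12→23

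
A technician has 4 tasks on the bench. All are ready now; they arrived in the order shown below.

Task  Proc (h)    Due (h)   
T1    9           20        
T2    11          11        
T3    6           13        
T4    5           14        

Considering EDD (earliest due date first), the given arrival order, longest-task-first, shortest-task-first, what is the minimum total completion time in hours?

67

EDD (increasing due date): T2 T3 T4 T1.
T2: 0→11
T3: 11→17
T4: 17→22
T1: 22→31
Sum = 11+17+22+31 = 81.
FIFO (arrival order): T1 T2 T3 T4.
T1: 0→9
T2: 9→20
T3: 20→26
T4: 26→31
Sum = 9+20+26+31 = 86.
LPT (decreasing processing time): T2 T1 T3 T4.
T2: 0→11
T1: 11→20
T3: 20→26
T4: 26→31
Sum = 11+20+26+31 = 88.
SPT (increasing processing time): T4 T3 T1 T2.
T4: 0→5
T3: 5→11
T1: 11→20
T2: 20→31
Sum = 5+11+20+31 = 67.
EDD 81, FIFO 86, LPT 88, SPT 67 → minimum 67.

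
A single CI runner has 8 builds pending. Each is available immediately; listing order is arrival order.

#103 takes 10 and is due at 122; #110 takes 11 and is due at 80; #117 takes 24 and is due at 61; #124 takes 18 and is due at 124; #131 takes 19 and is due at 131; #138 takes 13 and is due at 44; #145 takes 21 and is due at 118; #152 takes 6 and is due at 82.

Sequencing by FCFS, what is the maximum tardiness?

FIFO (arrival order): #103 #110 #117 #124 #131 #138 #145 #152.
#103: 0→10, due 122, tardiness 0
#110: 10→21, due 80, tardiness 0
#117: 21→45, due 61, tardiness 0
#124: 45→63, due 124, tardiness 0
#131: 63→82, due 131, tardiness 0
#138: 82→95, due 44, tardiness 51
#145: 95→116, due 118, tardiness 0
#152: 116→122, due 82, tardiness 40
Maximum = 51.

51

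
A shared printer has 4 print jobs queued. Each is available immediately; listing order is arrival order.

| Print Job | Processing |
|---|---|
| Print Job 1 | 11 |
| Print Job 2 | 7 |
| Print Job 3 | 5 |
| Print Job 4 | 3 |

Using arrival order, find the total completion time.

78

FIFO (arrival order): Print Job 1 Print Job 2 Print Job 3 Print Job 4.
Print Job 1: 0→11
Print Job 2: 11→18
Print Job 3: 18→23
Print Job 4: 23→26
Sum = 11+18+23+26 = 78.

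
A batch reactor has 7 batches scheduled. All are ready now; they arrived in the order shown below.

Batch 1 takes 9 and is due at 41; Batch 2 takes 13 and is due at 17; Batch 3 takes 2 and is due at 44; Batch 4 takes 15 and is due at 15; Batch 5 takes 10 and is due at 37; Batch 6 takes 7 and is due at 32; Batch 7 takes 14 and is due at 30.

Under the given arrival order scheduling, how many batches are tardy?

5

FIFO (arrival order): Batch 1 Batch 2 Batch 3 Batch 4 Batch 5 Batch 6 Batch 7.
Batch 1: 0→9, due 41, tardiness 0
Batch 2: 9→22, due 17, tardiness 5
Batch 3: 22→24, due 44, tardiness 0
Batch 4: 24→39, due 15, tardiness 24
Batch 5: 39→49, due 37, tardiness 12
Batch 6: 49→56, due 32, tardiness 24
Batch 7: 56→70, due 30, tardiness 40
Late batches: 5.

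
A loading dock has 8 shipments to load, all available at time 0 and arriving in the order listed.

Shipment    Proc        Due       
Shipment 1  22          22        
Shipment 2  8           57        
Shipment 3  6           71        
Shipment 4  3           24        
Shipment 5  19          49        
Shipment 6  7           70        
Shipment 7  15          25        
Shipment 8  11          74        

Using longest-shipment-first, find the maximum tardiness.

LPT (decreasing processing time): Shipment 1 Shipment 5 Shipment 7 Shipment 8 Shipment 2 Shipment 6 Shipment 3 Shipment 4.
Shipment 1: 0→22, due 22, tardiness 0
Shipment 5: 22→41, due 49, tardiness 0
Shipment 7: 41→56, due 25, tardiness 31
Shipment 8: 56→67, due 74, tardiness 0
Shipment 2: 67→75, due 57, tardiness 18
Shipment 6: 75→82, due 70, tardiness 12
Shipment 3: 82→88, due 71, tardiness 17
Shipment 4: 88→91, due 24, tardiness 67
Maximum = 67.

67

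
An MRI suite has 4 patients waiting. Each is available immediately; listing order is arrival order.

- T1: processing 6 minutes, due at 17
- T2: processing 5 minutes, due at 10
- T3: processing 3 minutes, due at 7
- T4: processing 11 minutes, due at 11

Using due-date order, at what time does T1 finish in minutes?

EDD (increasing due date): T3 T2 T4 T1.
T3: 0→3
T2: 3→8
T4: 8→19
T1: 19→25

25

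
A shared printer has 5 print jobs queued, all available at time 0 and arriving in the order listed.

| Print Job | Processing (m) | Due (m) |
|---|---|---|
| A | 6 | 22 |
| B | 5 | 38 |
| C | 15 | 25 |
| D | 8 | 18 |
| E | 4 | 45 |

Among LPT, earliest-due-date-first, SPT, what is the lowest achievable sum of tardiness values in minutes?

LPT (decreasing processing time): C D A B E.
C: 0→15, due 25, tardiness 0
D: 15→23, due 18, tardiness 5
A: 23→29, due 22, tardiness 7
B: 29→34, due 38, tardiness 0
E: 34→38, due 45, tardiness 0
Sum = 0+5+7+0+0 = 12.
EDD (increasing due date): D A C B E.
D: 0→8, due 18, tardiness 0
A: 8→14, due 22, tardiness 0
C: 14→29, due 25, tardiness 4
B: 29→34, due 38, tardiness 0
E: 34→38, due 45, tardiness 0
Sum = 0+0+4+0+0 = 4.
SPT (increasing processing time): E B A D C.
E: 0→4, due 45, tardiness 0
B: 4→9, due 38, tardiness 0
A: 9→15, due 22, tardiness 0
D: 15→23, due 18, tardiness 5
C: 23→38, due 25, tardiness 13
Sum = 0+0+0+5+13 = 18.
LPT 12, EDD 4, SPT 18 → minimum 4.

4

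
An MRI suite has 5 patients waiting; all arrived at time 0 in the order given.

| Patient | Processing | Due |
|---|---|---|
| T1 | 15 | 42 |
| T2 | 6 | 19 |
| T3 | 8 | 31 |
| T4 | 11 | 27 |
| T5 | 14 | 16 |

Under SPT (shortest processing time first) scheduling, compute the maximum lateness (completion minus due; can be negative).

SPT (increasing processing time): T2 T3 T4 T5 T1.
T2: 0→6, due 19, lateness -13
T3: 6→14, due 31, lateness -17
T4: 14→25, due 27, lateness -2
T5: 25→39, due 16, lateness 23
T1: 39→54, due 42, lateness 12
Maximum = 23.

23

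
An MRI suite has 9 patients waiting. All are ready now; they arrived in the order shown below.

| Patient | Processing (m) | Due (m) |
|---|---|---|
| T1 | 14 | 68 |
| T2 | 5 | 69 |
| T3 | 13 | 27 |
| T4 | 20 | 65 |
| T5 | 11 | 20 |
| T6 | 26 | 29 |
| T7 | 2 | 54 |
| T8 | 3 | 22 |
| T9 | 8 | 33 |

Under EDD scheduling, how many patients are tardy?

6

EDD (increasing due date): T5 T8 T3 T6 T9 T7 T4 T1 T2.
T5: 0→11, due 20, tardiness 0
T8: 11→14, due 22, tardiness 0
T3: 14→27, due 27, tardiness 0
T6: 27→53, due 29, tardiness 24
T9: 53→61, due 33, tardiness 28
T7: 61→63, due 54, tardiness 9
T4: 63→83, due 65, tardiness 18
T1: 83→97, due 68, tardiness 29
T2: 97→102, due 69, tardiness 33
Late patients: 6.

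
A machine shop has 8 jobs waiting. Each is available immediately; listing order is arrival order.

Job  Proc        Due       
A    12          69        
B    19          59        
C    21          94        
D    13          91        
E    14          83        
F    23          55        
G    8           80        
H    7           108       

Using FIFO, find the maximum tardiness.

FIFO (arrival order): A B C D E F G H.
A: 0→12, due 69, tardiness 0
B: 12→31, due 59, tardiness 0
C: 31→52, due 94, tardiness 0
D: 52→65, due 91, tardiness 0
E: 65→79, due 83, tardiness 0
F: 79→102, due 55, tardiness 47
G: 102→110, due 80, tardiness 30
H: 110→117, due 108, tardiness 9
Maximum = 47.

47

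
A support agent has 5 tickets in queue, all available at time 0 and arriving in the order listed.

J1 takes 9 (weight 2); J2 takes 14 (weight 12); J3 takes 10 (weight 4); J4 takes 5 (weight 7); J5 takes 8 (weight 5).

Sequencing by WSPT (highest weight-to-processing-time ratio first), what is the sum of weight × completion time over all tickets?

WSPT (decreasing weight/processing-time ratio): J4 J2 J5 J3 J1.
J4: finishes 5, weight 7, w·C = 35
J2: finishes 19, weight 12, w·C = 228
J5: finishes 27, weight 5, w·C = 135
J3: finishes 37, weight 4, w·C = 148
J1: finishes 46, weight 2, w·C = 92
Sum = 35+228+135+148+92 = 638.

638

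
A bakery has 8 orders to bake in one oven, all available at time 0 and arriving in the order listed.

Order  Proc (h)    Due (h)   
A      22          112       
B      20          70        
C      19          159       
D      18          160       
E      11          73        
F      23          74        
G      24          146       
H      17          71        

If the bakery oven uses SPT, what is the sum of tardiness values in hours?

SPT (increasing processing time): E H D C B A F G.
E: 0→11, due 73, tardiness 0
H: 11→28, due 71, tardiness 0
D: 28→46, due 160, tardiness 0
C: 46→65, due 159, tardiness 0
B: 65→85, due 70, tardiness 15
A: 85→107, due 112, tardiness 0
F: 107→130, due 74, tardiness 56
G: 130→154, due 146, tardiness 8
Sum = 0+0+0+0+15+0+56+8 = 79.

79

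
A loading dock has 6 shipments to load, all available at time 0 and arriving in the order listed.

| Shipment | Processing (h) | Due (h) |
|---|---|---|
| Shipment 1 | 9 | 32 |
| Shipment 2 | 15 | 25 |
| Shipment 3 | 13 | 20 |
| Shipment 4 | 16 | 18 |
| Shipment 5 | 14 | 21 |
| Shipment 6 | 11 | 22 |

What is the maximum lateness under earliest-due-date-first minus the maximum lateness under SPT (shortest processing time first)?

-14

EDD (increasing due date): Shipment 4 Shipment 3 Shipment 5 Shipment 6 Shipment 2 Shipment 1.
Shipment 4: 0→16, due 18, lateness -2
Shipment 3: 16→29, due 20, lateness 9
Shipment 5: 29→43, due 21, lateness 22
Shipment 6: 43→54, due 22, lateness 32
Shipment 2: 54→69, due 25, lateness 44
Shipment 1: 69→78, due 32, lateness 46
Maximum = 46.
SPT (increasing processing time): Shipment 1 Shipment 6 Shipment 3 Shipment 5 Shipment 2 Shipment 4.
Shipment 1: 0→9, due 32, lateness -23
Shipment 6: 9→20, due 22, lateness -2
Shipment 3: 20→33, due 20, lateness 13
Shipment 5: 33→47, due 21, lateness 26
Shipment 2: 47→62, due 25, lateness 37
Shipment 4: 62→78, due 18, lateness 60
Maximum = 60.
Difference = 46 − 60 = -14.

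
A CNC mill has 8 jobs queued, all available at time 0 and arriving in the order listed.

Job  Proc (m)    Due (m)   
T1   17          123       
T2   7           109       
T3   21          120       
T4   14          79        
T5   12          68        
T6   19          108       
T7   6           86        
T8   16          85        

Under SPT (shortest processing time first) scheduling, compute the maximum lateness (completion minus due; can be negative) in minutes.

SPT (increasing processing time): T7 T2 T5 T4 T8 T1 T6 T3.
T7: 0→6, due 86, lateness -80
T2: 6→13, due 109, lateness -96
T5: 13→25, due 68, lateness -43
T4: 25→39, due 79, lateness -40
T8: 39→55, due 85, lateness -30
T1: 55→72, due 123, lateness -51
T6: 72→91, due 108, lateness -17
T3: 91→112, due 120, lateness -8
Maximum = -8.

-8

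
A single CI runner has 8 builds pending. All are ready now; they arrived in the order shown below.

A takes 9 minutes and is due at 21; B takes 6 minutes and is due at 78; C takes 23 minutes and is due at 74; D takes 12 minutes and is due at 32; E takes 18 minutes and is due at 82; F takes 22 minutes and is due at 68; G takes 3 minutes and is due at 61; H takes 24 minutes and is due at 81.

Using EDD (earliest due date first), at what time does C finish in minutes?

69

EDD (increasing due date): A D G F C B H E.
A: 0→9
D: 9→21
G: 21→24
F: 24→46
C: 46→69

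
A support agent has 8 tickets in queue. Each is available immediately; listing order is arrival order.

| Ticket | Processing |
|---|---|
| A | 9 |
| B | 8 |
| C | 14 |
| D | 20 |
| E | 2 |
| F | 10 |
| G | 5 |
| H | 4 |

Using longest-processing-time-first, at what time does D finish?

20

LPT (decreasing processing time): D C F A B G H E.
D: 0→20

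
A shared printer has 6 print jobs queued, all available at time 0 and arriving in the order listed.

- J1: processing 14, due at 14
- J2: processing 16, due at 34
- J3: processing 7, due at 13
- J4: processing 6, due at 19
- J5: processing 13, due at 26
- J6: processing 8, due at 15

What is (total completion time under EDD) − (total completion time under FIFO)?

-40

EDD (increasing due date): J3 J1 J6 J4 J5 J2.
J3: 0→7
J1: 7→21
J6: 21→29
J4: 29→35
J5: 35→48
J2: 48→64
Sum = 7+21+29+35+48+64 = 204.
FIFO (arrival order): J1 J2 J3 J4 J5 J6.
J1: 0→14
J2: 14→30
J3: 30→37
J4: 37→43
J5: 43→56
J6: 56→64
Sum = 14+30+37+43+56+64 = 244.
Difference = 204 − 244 = -40.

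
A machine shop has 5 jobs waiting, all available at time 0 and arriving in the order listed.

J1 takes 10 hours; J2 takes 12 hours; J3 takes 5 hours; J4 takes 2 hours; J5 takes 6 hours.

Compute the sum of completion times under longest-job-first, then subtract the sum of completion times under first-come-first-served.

LPT (decreasing processing time): J2 J1 J5 J3 J4.
J2: 0→12
J1: 12→22
J5: 22→28
J3: 28→33
J4: 33→35
Sum = 12+22+28+33+35 = 130.
FIFO (arrival order): J1 J2 J3 J4 J5.
J1: 0→10
J2: 10→22
J3: 22→27
J4: 27→29
J5: 29→35
Sum = 10+22+27+29+35 = 123.
Difference = 130 − 123 = 7.

7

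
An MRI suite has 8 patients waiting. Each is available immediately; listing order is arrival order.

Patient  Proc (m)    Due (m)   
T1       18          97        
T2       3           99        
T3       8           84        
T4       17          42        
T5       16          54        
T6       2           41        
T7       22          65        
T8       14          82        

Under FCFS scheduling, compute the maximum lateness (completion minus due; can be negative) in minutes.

FIFO (arrival order): T1 T2 T3 T4 T5 T6 T7 T8.
T1: 0→18, due 97, lateness -79
T2: 18→21, due 99, lateness -78
T3: 21→29, due 84, lateness -55
T4: 29→46, due 42, lateness 4
T5: 46→62, due 54, lateness 8
T6: 62→64, due 41, lateness 23
T7: 64→86, due 65, lateness 21
T8: 86→100, due 82, lateness 18
Maximum = 23.

23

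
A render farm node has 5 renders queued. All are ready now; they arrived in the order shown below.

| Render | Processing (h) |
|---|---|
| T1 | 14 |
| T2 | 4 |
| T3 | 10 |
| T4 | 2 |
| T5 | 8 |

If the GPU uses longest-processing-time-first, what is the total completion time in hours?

LPT (decreasing processing time): T1 T3 T5 T2 T4.
T1: 0→14
T3: 14→24
T5: 24→32
T2: 32→36
T4: 36→38
Sum = 14+24+32+36+38 = 144.

144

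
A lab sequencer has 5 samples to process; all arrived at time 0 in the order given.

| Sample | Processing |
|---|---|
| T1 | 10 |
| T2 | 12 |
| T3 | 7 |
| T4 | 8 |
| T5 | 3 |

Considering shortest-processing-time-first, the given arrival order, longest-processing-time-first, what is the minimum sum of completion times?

SPT (increasing processing time): T5 T3 T4 T1 T2.
T5: 0→3
T3: 3→10
T4: 10→18
T1: 18→28
T2: 28→40
Sum = 3+10+18+28+40 = 99.
FIFO (arrival order): T1 T2 T3 T4 T5.
T1: 0→10
T2: 10→22
T3: 22→29
T4: 29→37
T5: 37→40
Sum = 10+22+29+37+40 = 138.
LPT (decreasing processing time): T2 T1 T4 T3 T5.
T2: 0→12
T1: 12→22
T4: 22→30
T3: 30→37
T5: 37→40
Sum = 12+22+30+37+40 = 141.
SPT 99, FIFO 138, LPT 141 → minimum 99.

99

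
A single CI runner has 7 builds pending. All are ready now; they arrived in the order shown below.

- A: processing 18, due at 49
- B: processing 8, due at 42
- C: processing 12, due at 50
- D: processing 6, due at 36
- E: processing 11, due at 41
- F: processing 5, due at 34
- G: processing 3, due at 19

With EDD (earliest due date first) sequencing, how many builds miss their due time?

EDD (increasing due date): G F D E B A C.
G: 0→3, due 19, tardiness 0
F: 3→8, due 34, tardiness 0
D: 8→14, due 36, tardiness 0
E: 14→25, due 41, tardiness 0
B: 25→33, due 42, tardiness 0
A: 33→51, due 49, tardiness 2
C: 51→63, due 50, tardiness 13
Late builds: 2.

2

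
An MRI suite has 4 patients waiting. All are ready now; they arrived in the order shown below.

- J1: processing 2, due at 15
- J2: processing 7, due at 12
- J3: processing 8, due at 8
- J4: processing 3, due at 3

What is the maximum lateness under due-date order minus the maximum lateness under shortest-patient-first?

-6

EDD (increasing due date): J4 J3 J2 J1.
J4: 0→3, due 3, lateness 0
J3: 3→11, due 8, lateness 3
J2: 11→18, due 12, lateness 6
J1: 18→20, due 15, lateness 5
Maximum = 6.
SPT (increasing processing time): J1 J4 J2 J3.
J1: 0→2, due 15, lateness -13
J4: 2→5, due 3, lateness 2
J2: 5→12, due 12, lateness 0
J3: 12→20, due 8, lateness 12
Maximum = 12.
Difference = 6 − 12 = -6.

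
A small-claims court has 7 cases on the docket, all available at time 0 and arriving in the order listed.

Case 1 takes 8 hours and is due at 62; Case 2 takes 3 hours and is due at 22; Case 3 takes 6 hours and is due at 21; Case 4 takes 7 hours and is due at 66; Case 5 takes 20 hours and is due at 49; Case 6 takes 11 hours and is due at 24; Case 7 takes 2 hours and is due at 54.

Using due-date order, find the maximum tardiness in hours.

EDD (increasing due date): Case 3 Case 2 Case 6 Case 5 Case 7 Case 1 Case 4.
Case 3: 0→6, due 21, tardiness 0
Case 2: 6→9, due 22, tardiness 0
Case 6: 9→20, due 24, tardiness 0
Case 5: 20→40, due 49, tardiness 0
Case 7: 40→42, due 54, tardiness 0
Case 1: 42→50, due 62, tardiness 0
Case 4: 50→57, due 66, tardiness 0
Maximum = 0.

0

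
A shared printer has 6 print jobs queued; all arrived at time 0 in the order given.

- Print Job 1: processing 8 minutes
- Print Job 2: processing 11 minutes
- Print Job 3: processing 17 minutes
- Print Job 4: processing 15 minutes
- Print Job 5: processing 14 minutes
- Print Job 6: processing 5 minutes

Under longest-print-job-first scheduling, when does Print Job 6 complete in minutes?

LPT (decreasing processing time): Print Job 3 Print Job 4 Print Job 5 Print Job 2 Print Job 1 Print Job 6.
Print Job 3: 0→17
Print Job 4: 17→32
Print Job 5: 32→46
Print Job 2: 46→57
Print Job 1: 57→65
Print Job 6: 65→70

70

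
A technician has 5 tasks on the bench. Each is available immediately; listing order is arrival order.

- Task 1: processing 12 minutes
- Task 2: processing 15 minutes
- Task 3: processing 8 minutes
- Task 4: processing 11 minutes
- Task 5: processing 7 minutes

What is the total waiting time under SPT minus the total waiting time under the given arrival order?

-34

SPT (increasing processing time): Task 5 Task 3 Task 4 Task 1 Task 2.
Task 5: waits 0, runs 0→7
Task 3: waits 7, runs 7→15
Task 4: waits 15, runs 15→26
Task 1: waits 26, runs 26→38
Task 2: waits 38, runs 38→53
Sum = 0+7+15+26+38 = 86.
FIFO (arrival order): Task 1 Task 2 Task 3 Task 4 Task 5.
Task 1: waits 0, runs 0→12
Task 2: waits 12, runs 12→27
Task 3: waits 27, runs 27→35
Task 4: waits 35, runs 35→46
Task 5: waits 46, runs 46→53
Sum = 0+12+27+35+46 = 120.
Difference = 86 − 120 = -34.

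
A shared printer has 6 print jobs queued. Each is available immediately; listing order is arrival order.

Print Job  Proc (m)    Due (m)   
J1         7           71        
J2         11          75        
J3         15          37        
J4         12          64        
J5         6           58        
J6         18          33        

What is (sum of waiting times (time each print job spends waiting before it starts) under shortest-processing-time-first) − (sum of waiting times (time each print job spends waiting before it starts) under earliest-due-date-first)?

SPT (increasing processing time): J5 J1 J2 J4 J3 J6.
J5: waits 0, runs 0→6
J1: waits 6, runs 6→13
J2: waits 13, runs 13→24
J4: waits 24, runs 24→36
J3: waits 36, runs 36→51
J6: waits 51, runs 51→69
Sum = 0+6+13+24+36+51 = 130.
EDD (increasing due date): J6 J3 J5 J4 J1 J2.
J6: waits 0, runs 0→18
J3: waits 18, runs 18→33
J5: waits 33, runs 33→39
J4: waits 39, runs 39→51
J1: waits 51, runs 51→58
J2: waits 58, runs 58→69
Sum = 0+18+33+39+51+58 = 199.
Difference = 130 − 199 = -69.

-69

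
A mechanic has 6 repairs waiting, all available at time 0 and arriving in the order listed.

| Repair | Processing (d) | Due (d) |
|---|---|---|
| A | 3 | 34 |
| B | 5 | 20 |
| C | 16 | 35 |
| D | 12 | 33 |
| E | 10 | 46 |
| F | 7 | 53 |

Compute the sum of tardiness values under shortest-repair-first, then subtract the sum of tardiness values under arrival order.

19

SPT (increasing processing time): A B F E D C.
A: 0→3, due 34, tardiness 0
B: 3→8, due 20, tardiness 0
F: 8→15, due 53, tardiness 0
E: 15→25, due 46, tardiness 0
D: 25→37, due 33, tardiness 4
C: 37→53, due 35, tardiness 18
Sum = 0+0+0+0+4+18 = 22.
FIFO (arrival order): A B C D E F.
A: 0→3, due 34, tardiness 0
B: 3→8, due 20, tardiness 0
C: 8→24, due 35, tardiness 0
D: 24→36, due 33, tardiness 3
E: 36→46, due 46, tardiness 0
F: 46→53, due 53, tardiness 0
Sum = 0+0+0+3+0+0 = 3.
Difference = 22 − 3 = 19.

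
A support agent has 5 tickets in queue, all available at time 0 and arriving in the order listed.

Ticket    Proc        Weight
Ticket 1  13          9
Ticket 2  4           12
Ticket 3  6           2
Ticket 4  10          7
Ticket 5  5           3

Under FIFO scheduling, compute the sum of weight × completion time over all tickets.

712

FIFO (arrival order): Ticket 1 Ticket 2 Ticket 3 Ticket 4 Ticket 5.
Ticket 1: finishes 13, weight 9, w·C = 117
Ticket 2: finishes 17, weight 12, w·C = 204
Ticket 3: finishes 23, weight 2, w·C = 46
Ticket 4: finishes 33, weight 7, w·C = 231
Ticket 5: finishes 38, weight 3, w·C = 114
Sum = 117+204+46+231+114 = 712.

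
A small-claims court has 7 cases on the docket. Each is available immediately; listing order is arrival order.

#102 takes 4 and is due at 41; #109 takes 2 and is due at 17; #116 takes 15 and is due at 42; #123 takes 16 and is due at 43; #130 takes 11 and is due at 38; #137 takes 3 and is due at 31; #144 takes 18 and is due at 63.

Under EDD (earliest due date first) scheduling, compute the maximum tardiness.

8

EDD (increasing due date): #109 #137 #130 #102 #116 #123 #144.
#109: 0→2, due 17, tardiness 0
#137: 2→5, due 31, tardiness 0
#130: 5→16, due 38, tardiness 0
#102: 16→20, due 41, tardiness 0
#116: 20→35, due 42, tardiness 0
#123: 35→51, due 43, tardiness 8
#144: 51→69, due 63, tardiness 6
Maximum = 8.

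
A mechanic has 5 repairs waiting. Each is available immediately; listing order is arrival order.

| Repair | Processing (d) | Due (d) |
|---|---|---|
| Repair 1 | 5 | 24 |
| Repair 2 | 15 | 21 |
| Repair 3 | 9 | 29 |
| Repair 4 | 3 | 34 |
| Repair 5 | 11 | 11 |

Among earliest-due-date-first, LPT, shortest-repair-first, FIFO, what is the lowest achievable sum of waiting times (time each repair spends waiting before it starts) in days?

EDD (increasing due date): Repair 5 Repair 2 Repair 1 Repair 3 Repair 4.
Repair 5: waits 0, runs 0→11
Repair 2: waits 11, runs 11→26
Repair 1: waits 26, runs 26→31
Repair 3: waits 31, runs 31→40
Repair 4: waits 40, runs 40→43
Sum = 0+11+26+31+40 = 108.
LPT (decreasing processing time): Repair 2 Repair 5 Repair 3 Repair 1 Repair 4.
Repair 2: waits 0, runs 0→15
Repair 5: waits 15, runs 15→26
Repair 3: waits 26, runs 26→35
Repair 1: waits 35, runs 35→40
Repair 4: waits 40, runs 40→43
Sum = 0+15+26+35+40 = 116.
SPT (increasing processing time): Repair 4 Repair 1 Repair 3 Repair 5 Repair 2.
Repair 4: waits 0, runs 0→3
Repair 1: waits 3, runs 3→8
Repair 3: waits 8, runs 8→17
Repair 5: waits 17, runs 17→28
Repair 2: waits 28, runs 28→43
Sum = 0+3+8+17+28 = 56.
FIFO (arrival order): Repair 1 Repair 2 Repair 3 Repair 4 Repair 5.
Repair 1: waits 0, runs 0→5
Repair 2: waits 5, runs 5→20
Repair 3: waits 20, runs 20→29
Repair 4: waits 29, runs 29→32
Repair 5: waits 32, runs 32→43
Sum = 0+5+20+29+32 = 86.
EDD 108, LPT 116, SPT 56, FIFO 86 → minimum 56.

56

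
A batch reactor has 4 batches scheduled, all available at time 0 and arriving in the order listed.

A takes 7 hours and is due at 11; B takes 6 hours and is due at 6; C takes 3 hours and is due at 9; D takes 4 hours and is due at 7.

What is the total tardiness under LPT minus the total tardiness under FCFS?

1

LPT (decreasing processing time): A B D C.
A: 0→7, due 11, tardiness 0
B: 7→13, due 6, tardiness 7
D: 13→17, due 7, tardiness 10
C: 17→20, due 9, tardiness 11
Sum = 0+7+10+11 = 28.
FIFO (arrival order): A B C D.
A: 0→7, due 11, tardiness 0
B: 7→13, due 6, tardiness 7
C: 13→16, due 9, tardiness 7
D: 16→20, due 7, tardiness 13
Sum = 0+7+7+13 = 27.
Difference = 28 − 27 = 1.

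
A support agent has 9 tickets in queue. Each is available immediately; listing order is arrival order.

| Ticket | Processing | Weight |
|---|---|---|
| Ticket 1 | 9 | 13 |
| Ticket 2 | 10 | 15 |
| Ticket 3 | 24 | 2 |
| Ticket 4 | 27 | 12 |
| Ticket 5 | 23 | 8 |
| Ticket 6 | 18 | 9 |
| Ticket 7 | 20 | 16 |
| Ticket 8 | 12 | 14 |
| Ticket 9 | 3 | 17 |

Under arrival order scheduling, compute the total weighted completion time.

FIFO (arrival order): Ticket 1 Ticket 2 Ticket 3 Ticket 4 Ticket 5 Ticket 6 Ticket 7 Ticket 8 Ticket 9.
Ticket 1: finishes 9, weight 13, w·C = 117
Ticket 2: finishes 19, weight 15, w·C = 285
Ticket 3: finishes 43, weight 2, w·C = 86
Ticket 4: finishes 70, weight 12, w·C = 840
Ticket 5: finishes 93, weight 8, w·C = 744
Ticket 6: finishes 111, weight 9, w·C = 999
Ticket 7: finishes 131, weight 16, w·C = 2096
Ticket 8: finishes 143, weight 14, w·C = 2002
Ticket 9: finishes 146, weight 17, w·C = 2482
Sum = 117+285+86+840+744+999+2096+2002+2482 = 9651.

9651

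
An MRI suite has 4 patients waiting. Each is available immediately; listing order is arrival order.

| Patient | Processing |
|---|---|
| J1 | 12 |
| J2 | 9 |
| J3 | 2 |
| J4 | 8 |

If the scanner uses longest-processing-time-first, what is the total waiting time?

LPT (decreasing processing time): J1 J2 J4 J3.
J1: waits 0, runs 0→12
J2: waits 12, runs 12→21
J4: waits 21, runs 21→29
J3: waits 29, runs 29→31
Sum = 0+12+21+29 = 62.

62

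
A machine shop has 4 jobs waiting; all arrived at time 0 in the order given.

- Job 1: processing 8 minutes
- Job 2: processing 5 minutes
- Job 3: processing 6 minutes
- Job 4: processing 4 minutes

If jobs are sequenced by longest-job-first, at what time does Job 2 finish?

LPT (decreasing processing time): Job 1 Job 3 Job 2 Job 4.
Job 1: 0→8
Job 3: 8→14
Job 2: 14→19

19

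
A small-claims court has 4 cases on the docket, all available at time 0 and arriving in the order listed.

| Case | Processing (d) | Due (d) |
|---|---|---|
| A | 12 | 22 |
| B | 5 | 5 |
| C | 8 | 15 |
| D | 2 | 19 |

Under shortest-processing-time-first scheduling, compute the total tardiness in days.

7

SPT (increasing processing time): D B C A.
D: 0→2, due 19, tardiness 0
B: 2→7, due 5, tardiness 2
C: 7→15, due 15, tardiness 0
A: 15→27, due 22, tardiness 5
Sum = 0+2+0+5 = 7.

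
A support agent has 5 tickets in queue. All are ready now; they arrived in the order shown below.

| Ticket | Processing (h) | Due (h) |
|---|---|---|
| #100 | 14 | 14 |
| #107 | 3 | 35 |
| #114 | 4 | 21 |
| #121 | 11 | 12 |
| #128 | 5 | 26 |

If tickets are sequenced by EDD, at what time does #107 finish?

EDD (increasing due date): #121 #100 #114 #128 #107.
#121: 0→11
#100: 11→25
#114: 25→29
#128: 29→34
#107: 34→37

37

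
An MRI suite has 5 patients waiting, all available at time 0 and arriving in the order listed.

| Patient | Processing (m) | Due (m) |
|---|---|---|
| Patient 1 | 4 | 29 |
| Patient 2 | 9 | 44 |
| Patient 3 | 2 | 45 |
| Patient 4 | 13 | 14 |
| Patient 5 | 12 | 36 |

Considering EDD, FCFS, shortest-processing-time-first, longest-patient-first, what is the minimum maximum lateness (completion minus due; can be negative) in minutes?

-1

EDD (increasing due date): Patient 4 Patient 1 Patient 5 Patient 2 Patient 3.
Patient 4: 0→13, due 14, lateness -1
Patient 1: 13→17, due 29, lateness -12
Patient 5: 17→29, due 36, lateness -7
Patient 2: 29→38, due 44, lateness -6
Patient 3: 38→40, due 45, lateness -5
Maximum = -1.
FIFO (arrival order): Patient 1 Patient 2 Patient 3 Patient 4 Patient 5.
Patient 1: 0→4, due 29, lateness -25
Patient 2: 4→13, due 44, lateness -31
Patient 3: 13→15, due 45, lateness -30
Patient 4: 15→28, due 14, lateness 14
Patient 5: 28→40, due 36, lateness 4
Maximum = 14.
SPT (increasing processing time): Patient 3 Patient 1 Patient 2 Patient 5 Patient 4.
Patient 3: 0→2, due 45, lateness -43
Patient 1: 2→6, due 29, lateness -23
Patient 2: 6→15, due 44, lateness -29
Patient 5: 15→27, due 36, lateness -9
Patient 4: 27→40, due 14, lateness 26
Maximum = 26.
LPT (decreasing processing time): Patient 4 Patient 5 Patient 2 Patient 1 Patient 3.
Patient 4: 0→13, due 14, lateness -1
Patient 5: 13→25, due 36, lateness -11
Patient 2: 25→34, due 44, lateness -10
Patient 1: 34→38, due 29, lateness 9
Patient 3: 38→40, due 45, lateness -5
Maximum = 9.
EDD -1, FIFO 14, SPT 26, LPT 9 → minimum -1.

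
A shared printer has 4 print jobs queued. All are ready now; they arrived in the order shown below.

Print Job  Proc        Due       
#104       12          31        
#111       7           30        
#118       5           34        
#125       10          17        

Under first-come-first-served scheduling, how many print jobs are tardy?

FIFO (arrival order): #104 #111 #118 #125.
#104: 0→12, due 31, tardiness 0
#111: 12→19, due 30, tardiness 0
#118: 19→24, due 34, tardiness 0
#125: 24→34, due 17, tardiness 17
Late print jobs: 1.

1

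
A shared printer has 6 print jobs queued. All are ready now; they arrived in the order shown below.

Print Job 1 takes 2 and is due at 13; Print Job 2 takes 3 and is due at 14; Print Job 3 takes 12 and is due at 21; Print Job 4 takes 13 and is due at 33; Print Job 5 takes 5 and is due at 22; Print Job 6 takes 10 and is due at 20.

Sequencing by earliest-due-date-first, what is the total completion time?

EDD (increasing due date): Print Job 1 Print Job 2 Print Job 6 Print Job 3 Print Job 5 Print Job 4.
Print Job 1: 0→2
Print Job 2: 2→5
Print Job 6: 5→15
Print Job 3: 15→27
Print Job 5: 27→32
Print Job 4: 32→45
Sum = 2+5+15+27+32+45 = 126.

126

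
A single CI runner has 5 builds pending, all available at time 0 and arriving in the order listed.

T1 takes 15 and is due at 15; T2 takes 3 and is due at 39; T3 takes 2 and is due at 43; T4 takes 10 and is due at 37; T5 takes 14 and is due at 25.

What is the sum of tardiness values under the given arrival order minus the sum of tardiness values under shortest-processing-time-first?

-14

FIFO (arrival order): T1 T2 T3 T4 T5.
T1: 0→15, due 15, tardiness 0
T2: 15→18, due 39, tardiness 0
T3: 18→20, due 43, tardiness 0
T4: 20→30, due 37, tardiness 0
T5: 30→44, due 25, tardiness 19
Sum = 0+0+0+0+19 = 19.
SPT (increasing processing time): T3 T2 T4 T5 T1.
T3: 0→2, due 43, tardiness 0
T2: 2→5, due 39, tardiness 0
T4: 5→15, due 37, tardiness 0
T5: 15→29, due 25, tardiness 4
T1: 29→44, due 15, tardiness 29
Sum = 0+0+0+4+29 = 33.
Difference = 19 − 33 = -14.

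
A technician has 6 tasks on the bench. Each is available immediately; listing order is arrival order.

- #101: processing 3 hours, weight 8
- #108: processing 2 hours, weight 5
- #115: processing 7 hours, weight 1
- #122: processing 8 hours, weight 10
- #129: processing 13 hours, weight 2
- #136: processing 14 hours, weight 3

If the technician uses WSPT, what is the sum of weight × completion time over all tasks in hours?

387

WSPT (decreasing weight/processing-time ratio): #101 #108 #122 #136 #129 #115.
#101: finishes 3, weight 8, w·C = 24
#108: finishes 5, weight 5, w·C = 25
#122: finishes 13, weight 10, w·C = 130
#136: finishes 27, weight 3, w·C = 81
#129: finishes 40, weight 2, w·C = 80
#115: finishes 47, weight 1, w·C = 47
Sum = 24+25+130+81+80+47 = 387.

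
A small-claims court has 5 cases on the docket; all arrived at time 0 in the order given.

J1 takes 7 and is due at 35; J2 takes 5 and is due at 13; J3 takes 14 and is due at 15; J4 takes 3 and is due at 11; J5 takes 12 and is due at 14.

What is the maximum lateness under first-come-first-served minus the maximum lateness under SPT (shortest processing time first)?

1

FIFO (arrival order): J1 J2 J3 J4 J5.
J1: 0→7, due 35, lateness -28
J2: 7→12, due 13, lateness -1
J3: 12→26, due 15, lateness 11
J4: 26→29, due 11, lateness 18
J5: 29→41, due 14, lateness 27
Maximum = 27.
SPT (increasing processing time): J4 J2 J1 J5 J3.
J4: 0→3, due 11, lateness -8
J2: 3→8, due 13, lateness -5
J1: 8→15, due 35, lateness -20
J5: 15→27, due 14, lateness 13
J3: 27→41, due 15, lateness 26
Maximum = 26.
Difference = 27 − 26 = 1.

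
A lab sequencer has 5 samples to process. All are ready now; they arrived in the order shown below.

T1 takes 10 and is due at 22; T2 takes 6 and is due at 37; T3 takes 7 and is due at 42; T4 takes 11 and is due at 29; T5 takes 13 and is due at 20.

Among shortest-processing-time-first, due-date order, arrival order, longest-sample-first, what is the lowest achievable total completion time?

123

SPT (increasing processing time): T2 T3 T1 T4 T5.
T2: 0→6
T3: 6→13
T1: 13→23
T4: 23→34
T5: 34→47
Sum = 6+13+23+34+47 = 123.
EDD (increasing due date): T5 T1 T4 T2 T3.
T5: 0→13
T1: 13→23
T4: 23→34
T2: 34→40
T3: 40→47
Sum = 13+23+34+40+47 = 157.
FIFO (arrival order): T1 T2 T3 T4 T5.
T1: 0→10
T2: 10→16
T3: 16→23
T4: 23→34
T5: 34→47
Sum = 10+16+23+34+47 = 130.
LPT (decreasing processing time): T5 T4 T1 T3 T2.
T5: 0→13
T4: 13→24
T1: 24→34
T3: 34→41
T2: 41→47
Sum = 13+24+34+41+47 = 159.
SPT 123, EDD 157, FIFO 130, LPT 159 → minimum 123.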